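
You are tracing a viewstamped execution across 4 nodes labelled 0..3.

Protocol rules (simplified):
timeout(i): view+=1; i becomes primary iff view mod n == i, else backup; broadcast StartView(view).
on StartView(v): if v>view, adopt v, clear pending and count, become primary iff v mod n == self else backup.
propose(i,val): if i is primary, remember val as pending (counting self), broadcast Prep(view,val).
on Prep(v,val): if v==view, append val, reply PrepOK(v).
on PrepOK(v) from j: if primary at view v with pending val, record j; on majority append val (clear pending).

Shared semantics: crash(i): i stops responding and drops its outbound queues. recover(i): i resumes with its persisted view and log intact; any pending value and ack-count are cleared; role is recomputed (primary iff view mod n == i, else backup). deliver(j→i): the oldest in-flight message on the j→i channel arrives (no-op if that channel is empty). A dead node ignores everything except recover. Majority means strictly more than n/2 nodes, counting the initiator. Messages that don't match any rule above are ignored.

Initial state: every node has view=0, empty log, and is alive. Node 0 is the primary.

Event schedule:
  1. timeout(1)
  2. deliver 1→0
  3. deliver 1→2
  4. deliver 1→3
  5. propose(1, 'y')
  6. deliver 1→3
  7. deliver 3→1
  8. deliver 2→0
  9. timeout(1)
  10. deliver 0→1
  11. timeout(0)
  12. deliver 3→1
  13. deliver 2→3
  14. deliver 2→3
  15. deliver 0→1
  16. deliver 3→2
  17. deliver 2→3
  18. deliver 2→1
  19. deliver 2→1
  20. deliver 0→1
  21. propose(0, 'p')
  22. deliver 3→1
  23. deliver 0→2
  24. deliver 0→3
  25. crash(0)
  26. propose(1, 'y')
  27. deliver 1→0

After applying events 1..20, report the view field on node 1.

e1 timeout(1): 1[prim,v=1,-]
e2 deliver 1→0: 0[back,v=1,-]
e3 deliver 1→2: 2[back,v=1,-]
e4 deliver 1→3: 3[back,v=1,-]
e5 propose(1,'y'): ·
e6 deliver 1→3: 3[back,v=1,y]
e7 deliver 3→1: ·
e8 deliver 2→0: ·
e9 timeout(1): 1[back,v=2,-]
e10 deliver 0→1: ·
e11 timeout(0): 0[back,v=2,-]
e12 deliver 3→1: ·
e13 deliver 2→3: ·
e14 deliver 2→3: ·
e15 deliver 0→1: ·
e16 deliver 3→2: ·
e17 deliver 2→3: ·
e18 deliver 2→1: ·
e19 deliver 2→1: ·
e20 deliver 0→1: ·

2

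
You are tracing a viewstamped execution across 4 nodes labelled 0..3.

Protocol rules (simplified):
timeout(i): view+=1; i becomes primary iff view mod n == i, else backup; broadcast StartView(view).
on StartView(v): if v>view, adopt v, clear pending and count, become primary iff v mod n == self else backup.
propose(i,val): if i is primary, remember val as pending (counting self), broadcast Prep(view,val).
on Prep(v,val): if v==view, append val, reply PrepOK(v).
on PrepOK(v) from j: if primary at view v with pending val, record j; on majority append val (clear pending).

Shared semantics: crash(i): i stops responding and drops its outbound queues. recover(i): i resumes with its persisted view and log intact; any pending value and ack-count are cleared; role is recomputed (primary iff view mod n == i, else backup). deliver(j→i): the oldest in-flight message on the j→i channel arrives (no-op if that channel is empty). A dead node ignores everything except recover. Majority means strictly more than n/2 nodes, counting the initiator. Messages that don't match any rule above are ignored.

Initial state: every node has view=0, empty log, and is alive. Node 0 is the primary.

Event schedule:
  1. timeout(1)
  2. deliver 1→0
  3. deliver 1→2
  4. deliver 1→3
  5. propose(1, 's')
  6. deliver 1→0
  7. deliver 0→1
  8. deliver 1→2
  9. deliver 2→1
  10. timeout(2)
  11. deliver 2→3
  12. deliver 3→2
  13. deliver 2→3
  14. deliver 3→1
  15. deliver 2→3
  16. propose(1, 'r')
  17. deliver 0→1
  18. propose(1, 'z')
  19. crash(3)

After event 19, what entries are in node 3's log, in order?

empty

e1 timeout(1): 1[prim,v=1,-]
e2 deliver 1→0: 0[back,v=1,-]
e3 deliver 1→2: 2[back,v=1,-]
e4 deliver 1→3: 3[back,v=1,-]
e5 propose(1,'s'): ·
e6 deliver 1→0: 0[back,v=1,s]
e7 deliver 0→1: ·
e8 deliver 1→2: 2[back,v=1,s]
e9 deliver 2→1: 1[prim,v=1,s]
e10 timeout(2): 2[prim,v=2,s]
e11 deliver 2→3: 3[back,v=2,-]
e12 deliver 3→2: ·
e13 deliver 2→3: ·
e14 deliver 3→1: ·
e15 deliver 2→3: ·
e16 propose(1,'r'): ·
e17 deliver 0→1: ·
e18 propose(1,'z'): ·
e19 crash(3): 3[✗back,v=2,-]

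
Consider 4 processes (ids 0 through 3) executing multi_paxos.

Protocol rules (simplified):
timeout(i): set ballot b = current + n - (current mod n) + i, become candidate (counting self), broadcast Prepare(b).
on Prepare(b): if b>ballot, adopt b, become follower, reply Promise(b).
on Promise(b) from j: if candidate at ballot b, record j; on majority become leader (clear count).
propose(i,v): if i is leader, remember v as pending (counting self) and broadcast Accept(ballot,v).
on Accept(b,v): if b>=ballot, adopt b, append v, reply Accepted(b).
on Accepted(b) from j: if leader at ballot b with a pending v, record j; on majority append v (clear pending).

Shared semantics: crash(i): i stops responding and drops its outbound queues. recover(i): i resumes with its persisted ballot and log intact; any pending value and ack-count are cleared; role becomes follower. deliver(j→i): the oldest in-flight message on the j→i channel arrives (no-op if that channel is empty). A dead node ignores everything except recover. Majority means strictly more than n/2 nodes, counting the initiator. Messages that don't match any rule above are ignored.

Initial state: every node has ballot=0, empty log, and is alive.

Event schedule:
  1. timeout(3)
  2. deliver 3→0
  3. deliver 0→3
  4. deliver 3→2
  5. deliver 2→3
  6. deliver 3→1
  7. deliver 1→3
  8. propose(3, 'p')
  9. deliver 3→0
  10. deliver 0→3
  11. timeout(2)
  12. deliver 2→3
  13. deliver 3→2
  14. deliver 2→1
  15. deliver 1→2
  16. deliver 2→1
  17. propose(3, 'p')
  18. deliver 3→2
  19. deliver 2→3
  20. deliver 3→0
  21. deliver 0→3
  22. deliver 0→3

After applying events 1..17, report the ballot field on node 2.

[1] timeout(3) → N3(cand b7 [-])
[2] deliver 3→0 → N0(foll b7 [-])
[3] deliver 0→3 → ∅
[4] deliver 3→2 → N2(foll b7 [-])
[5] deliver 2→3 → N3(lead b7 [-])
[6] deliver 3→1 → N1(foll b7 [-])
[7] deliver 1→3 → ∅
[8] propose(3,'p') → ∅
[9] deliver 3→0 → N0(foll b7 [p])
[10] deliver 0→3 → ∅
[11] timeout(2) → N2(cand b10 [-])
[12] deliver 2→3 → N3(foll b10 [-])
[13] deliver 3→2 → ∅
[14] deliver 2→1 → N1(foll b10 [-])
[15] deliver 1→2 → ∅
[16] deliver 2→1 → ∅
[17] propose(3,'p') → ∅

10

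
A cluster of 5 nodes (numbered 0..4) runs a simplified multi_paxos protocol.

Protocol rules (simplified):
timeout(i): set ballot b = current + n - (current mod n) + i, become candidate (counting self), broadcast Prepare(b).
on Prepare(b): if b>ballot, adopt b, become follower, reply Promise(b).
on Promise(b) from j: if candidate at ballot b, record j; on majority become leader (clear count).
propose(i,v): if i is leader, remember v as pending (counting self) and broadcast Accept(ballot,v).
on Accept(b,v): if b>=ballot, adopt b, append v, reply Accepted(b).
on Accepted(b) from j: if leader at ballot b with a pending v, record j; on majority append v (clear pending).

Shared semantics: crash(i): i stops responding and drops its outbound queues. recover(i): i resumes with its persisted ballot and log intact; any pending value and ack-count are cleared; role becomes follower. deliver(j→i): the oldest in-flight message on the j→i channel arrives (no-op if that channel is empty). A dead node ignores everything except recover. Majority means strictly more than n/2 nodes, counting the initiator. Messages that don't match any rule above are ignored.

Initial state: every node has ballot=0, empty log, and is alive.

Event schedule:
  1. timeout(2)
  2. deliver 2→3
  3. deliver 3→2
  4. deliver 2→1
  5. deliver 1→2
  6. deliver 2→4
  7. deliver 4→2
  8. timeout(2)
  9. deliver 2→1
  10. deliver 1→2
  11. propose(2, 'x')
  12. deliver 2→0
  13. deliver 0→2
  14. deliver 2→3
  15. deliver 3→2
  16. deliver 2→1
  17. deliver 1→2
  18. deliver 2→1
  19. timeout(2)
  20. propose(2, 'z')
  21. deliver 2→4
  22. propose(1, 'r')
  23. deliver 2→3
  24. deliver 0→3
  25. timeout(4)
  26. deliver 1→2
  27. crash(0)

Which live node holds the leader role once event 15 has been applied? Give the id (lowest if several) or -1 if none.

2

[1] timeout(2) → N2(cand b7 [-])
[2] deliver 2→3 → N3(foll b7 [-])
[3] deliver 3→2 → ∅
[4] deliver 2→1 → N1(foll b7 [-])
[5] deliver 1→2 → N2(lead b7 [-])
[6] deliver 2→4 → N4(foll b7 [-])
[7] deliver 4→2 → ∅
[8] timeout(2) → N2(cand b12 [-])
[9] deliver 2→1 → N1(foll b12 [-])
[10] deliver 1→2 → ∅
[11] propose(2,'x') → ∅
[12] deliver 2→0 → N0(foll b7 [-])
[13] deliver 0→2 → ∅
[14] deliver 2→3 → N3(foll b12 [-])
[15] deliver 3→2 → N2(lead b12 [-])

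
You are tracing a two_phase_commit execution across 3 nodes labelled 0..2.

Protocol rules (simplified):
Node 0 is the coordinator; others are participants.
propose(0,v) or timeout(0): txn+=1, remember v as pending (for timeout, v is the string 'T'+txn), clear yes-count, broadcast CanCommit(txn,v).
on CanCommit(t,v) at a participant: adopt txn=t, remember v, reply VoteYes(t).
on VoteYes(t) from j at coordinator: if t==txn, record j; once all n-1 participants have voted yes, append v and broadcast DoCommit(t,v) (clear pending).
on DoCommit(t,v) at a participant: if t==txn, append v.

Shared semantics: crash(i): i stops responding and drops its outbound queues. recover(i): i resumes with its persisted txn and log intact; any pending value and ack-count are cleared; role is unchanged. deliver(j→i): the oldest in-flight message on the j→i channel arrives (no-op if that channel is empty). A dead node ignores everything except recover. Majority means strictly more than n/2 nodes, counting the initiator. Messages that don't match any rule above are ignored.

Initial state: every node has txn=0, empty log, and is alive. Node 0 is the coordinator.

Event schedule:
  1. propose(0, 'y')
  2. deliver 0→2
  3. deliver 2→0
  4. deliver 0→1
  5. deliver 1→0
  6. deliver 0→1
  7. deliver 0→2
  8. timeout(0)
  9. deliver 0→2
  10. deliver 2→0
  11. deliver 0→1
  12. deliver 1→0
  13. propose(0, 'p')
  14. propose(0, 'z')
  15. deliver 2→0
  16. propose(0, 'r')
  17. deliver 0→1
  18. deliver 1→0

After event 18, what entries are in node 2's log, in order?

y

after 1 — propose(0,'y'): n0:coor/t1/[-]
after 2 — deliver 0→2: n2:part/t1/[-]
after 3 — deliver 2→0: ·
after 4 — deliver 0→1: n1:part/t1/[-]
after 5 — deliver 1→0: n0:coor/t1/[y]
after 6 — deliver 0→1: n1:part/t1/[y]
after 7 — deliver 0→2: n2:part/t1/[y]
after 8 — timeout(0): n0:coor/t2/[y]
after 9 — deliver 0→2: n2:part/t2/[y]
after 10 — deliver 2→0: ·
after 11 — deliver 0→1: n1:part/t2/[y]
after 12 — deliver 1→0: n0:coor/t2/[y,T2]
after 13 — propose(0,'p'): n0:coor/t3/[y,T2]
after 14 — propose(0,'z'): n0:coor/t4/[y,T2]
after 15 — deliver 2→0: ·
after 16 — propose(0,'r'): n0:coor/t5/[y,T2]
after 17 — deliver 0→1: n1:part/t2/[y,T2]
after 18 — deliver 1→0: ·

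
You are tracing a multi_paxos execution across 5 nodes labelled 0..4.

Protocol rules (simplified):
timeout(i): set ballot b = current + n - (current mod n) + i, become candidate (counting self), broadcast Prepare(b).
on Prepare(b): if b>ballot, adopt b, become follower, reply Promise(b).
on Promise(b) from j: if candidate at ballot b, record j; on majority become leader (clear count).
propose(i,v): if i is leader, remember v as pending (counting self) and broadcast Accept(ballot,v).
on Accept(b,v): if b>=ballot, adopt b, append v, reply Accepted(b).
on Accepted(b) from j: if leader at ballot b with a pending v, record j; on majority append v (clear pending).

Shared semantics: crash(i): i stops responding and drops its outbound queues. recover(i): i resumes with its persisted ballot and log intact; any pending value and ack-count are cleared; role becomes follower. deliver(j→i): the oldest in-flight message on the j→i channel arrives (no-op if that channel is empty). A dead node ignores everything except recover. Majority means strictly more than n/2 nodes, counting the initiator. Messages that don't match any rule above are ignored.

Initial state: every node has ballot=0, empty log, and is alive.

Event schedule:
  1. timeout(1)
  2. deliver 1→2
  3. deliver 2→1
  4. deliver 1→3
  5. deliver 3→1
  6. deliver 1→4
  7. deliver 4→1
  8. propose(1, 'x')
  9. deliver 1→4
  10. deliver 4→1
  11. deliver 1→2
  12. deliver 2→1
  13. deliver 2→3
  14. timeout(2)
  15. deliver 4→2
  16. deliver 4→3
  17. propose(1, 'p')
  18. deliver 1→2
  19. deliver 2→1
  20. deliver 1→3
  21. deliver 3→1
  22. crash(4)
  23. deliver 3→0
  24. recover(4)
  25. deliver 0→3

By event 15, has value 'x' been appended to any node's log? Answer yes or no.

[1] timeout(1) → N1(cand b6 [-])
[2] deliver 1→2 → N2(foll b6 [-])
[3] deliver 2→1 → ∅
[4] deliver 1→3 → N3(foll b6 [-])
[5] deliver 3→1 → N1(lead b6 [-])
[6] deliver 1→4 → N4(foll b6 [-])
[7] deliver 4→1 → ∅
[8] propose(1,'x') → ∅
[9] deliver 1→4 → N4(foll b6 [x])
[10] deliver 4→1 → ∅
[11] deliver 1→2 → N2(foll b6 [x])
[12] deliver 2→1 → N1(lead b6 [x])
[13] deliver 2→3 → ∅
[14] timeout(2) → N2(cand b12 [x])
[15] deliver 4→2 → ∅

yes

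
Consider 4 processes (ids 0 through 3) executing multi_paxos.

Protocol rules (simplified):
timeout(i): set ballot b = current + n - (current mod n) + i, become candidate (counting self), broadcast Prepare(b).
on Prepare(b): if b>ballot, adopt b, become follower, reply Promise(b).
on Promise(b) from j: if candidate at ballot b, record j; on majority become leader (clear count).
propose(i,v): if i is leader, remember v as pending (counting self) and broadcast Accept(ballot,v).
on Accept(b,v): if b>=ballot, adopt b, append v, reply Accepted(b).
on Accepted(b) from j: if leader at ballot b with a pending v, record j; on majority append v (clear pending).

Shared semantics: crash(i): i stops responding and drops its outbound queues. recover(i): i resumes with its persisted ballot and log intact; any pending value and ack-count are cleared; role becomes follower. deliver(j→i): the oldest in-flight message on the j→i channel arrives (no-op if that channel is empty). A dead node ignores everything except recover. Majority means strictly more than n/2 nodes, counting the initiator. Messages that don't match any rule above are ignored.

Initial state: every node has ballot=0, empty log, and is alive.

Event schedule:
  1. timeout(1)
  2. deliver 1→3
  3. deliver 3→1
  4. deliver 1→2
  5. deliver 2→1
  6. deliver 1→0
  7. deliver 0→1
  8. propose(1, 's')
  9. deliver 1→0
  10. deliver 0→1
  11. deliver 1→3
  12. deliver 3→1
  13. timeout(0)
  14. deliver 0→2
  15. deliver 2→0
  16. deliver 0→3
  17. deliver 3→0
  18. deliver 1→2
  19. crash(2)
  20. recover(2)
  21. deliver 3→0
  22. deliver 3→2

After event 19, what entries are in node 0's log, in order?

step 1 timeout(1): 1={cand,b=5,log=-}
step 2 deliver 1→3: 3={foll,b=5,log=-}
step 3 deliver 3→1: —
step 4 deliver 1→2: 2={foll,b=5,log=-}
step 5 deliver 2→1: 1={lead,b=5,log=-}
step 6 deliver 1→0: 0={foll,b=5,log=-}
step 7 deliver 0→1: —
step 8 propose(1,'s'): —
step 9 deliver 1→0: 0={foll,b=5,log=s}
step 10 deliver 0→1: —
step 11 deliver 1→3: 3={foll,b=5,log=s}
step 12 deliver 3→1: 1={lead,b=5,log=s}
step 13 timeout(0): 0={cand,b=8,log=s}
step 14 deliver 0→2: 2={foll,b=8,log=-}
step 15 deliver 2→0: —
step 16 deliver 0→3: 3={foll,b=8,log=s}
step 17 deliver 3→0: 0={lead,b=8,log=s}
step 18 deliver 1→2: —
step 19 crash(2): 2={✗foll,b=8,log=-}

s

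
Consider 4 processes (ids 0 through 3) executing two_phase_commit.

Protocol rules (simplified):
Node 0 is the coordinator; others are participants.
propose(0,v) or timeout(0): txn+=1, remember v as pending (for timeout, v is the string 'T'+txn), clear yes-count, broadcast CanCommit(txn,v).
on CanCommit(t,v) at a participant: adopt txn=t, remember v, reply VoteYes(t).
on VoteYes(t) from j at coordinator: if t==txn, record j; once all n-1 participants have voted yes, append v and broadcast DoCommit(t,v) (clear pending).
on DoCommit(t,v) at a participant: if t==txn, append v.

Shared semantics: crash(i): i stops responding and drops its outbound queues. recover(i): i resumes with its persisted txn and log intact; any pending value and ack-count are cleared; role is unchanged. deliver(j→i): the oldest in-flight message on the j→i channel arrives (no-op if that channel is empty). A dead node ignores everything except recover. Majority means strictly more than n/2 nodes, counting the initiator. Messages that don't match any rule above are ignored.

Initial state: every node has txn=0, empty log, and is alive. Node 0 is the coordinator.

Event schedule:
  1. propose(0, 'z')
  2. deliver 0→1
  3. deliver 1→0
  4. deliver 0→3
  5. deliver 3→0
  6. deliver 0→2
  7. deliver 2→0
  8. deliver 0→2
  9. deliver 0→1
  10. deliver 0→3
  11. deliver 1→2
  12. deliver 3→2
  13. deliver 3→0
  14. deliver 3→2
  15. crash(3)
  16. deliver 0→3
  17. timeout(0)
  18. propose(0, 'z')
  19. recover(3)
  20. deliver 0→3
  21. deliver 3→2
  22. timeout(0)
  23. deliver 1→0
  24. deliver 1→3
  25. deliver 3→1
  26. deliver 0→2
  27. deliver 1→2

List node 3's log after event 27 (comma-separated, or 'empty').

z

[1] propose(0,'z') → N0(coor t1 [-])
[2] deliver 0→1 → N1(part t1 [-])
[3] deliver 1→0 → ∅
[4] deliver 0→3 → N3(part t1 [-])
[5] deliver 3→0 → ∅
[6] deliver 0→2 → N2(part t1 [-])
[7] deliver 2→0 → N0(coor t1 [z])
[8] deliver 0→2 → N2(part t1 [z])
[9] deliver 0→1 → N1(part t1 [z])
[10] deliver 0→3 → N3(part t1 [z])
[11] deliver 1→2 → ∅
[12] deliver 3→2 → ∅
[13] deliver 3→0 → ∅
[14] deliver 3→2 → ∅
[15] crash(3) → N3(✗part t1 [z])
[16] deliver 0→3 → ∅
[17] timeout(0) → N0(coor t2 [z])
[18] propose(0,'z') → N0(coor t3 [z])
[19] recover(3) → N3(part t1 [z])
[20] deliver 0→3 → N3(part t2 [z])
[21] deliver 3→2 → ∅
[22] timeout(0) → N0(coor t4 [z])
[23] deliver 1→0 → ∅
[24] deliver 1→3 → ∅
[25] deliver 3→1 → ∅
[26] deliver 0→2 → N2(part t2 [z])
[27] deliver 1→2 → ∅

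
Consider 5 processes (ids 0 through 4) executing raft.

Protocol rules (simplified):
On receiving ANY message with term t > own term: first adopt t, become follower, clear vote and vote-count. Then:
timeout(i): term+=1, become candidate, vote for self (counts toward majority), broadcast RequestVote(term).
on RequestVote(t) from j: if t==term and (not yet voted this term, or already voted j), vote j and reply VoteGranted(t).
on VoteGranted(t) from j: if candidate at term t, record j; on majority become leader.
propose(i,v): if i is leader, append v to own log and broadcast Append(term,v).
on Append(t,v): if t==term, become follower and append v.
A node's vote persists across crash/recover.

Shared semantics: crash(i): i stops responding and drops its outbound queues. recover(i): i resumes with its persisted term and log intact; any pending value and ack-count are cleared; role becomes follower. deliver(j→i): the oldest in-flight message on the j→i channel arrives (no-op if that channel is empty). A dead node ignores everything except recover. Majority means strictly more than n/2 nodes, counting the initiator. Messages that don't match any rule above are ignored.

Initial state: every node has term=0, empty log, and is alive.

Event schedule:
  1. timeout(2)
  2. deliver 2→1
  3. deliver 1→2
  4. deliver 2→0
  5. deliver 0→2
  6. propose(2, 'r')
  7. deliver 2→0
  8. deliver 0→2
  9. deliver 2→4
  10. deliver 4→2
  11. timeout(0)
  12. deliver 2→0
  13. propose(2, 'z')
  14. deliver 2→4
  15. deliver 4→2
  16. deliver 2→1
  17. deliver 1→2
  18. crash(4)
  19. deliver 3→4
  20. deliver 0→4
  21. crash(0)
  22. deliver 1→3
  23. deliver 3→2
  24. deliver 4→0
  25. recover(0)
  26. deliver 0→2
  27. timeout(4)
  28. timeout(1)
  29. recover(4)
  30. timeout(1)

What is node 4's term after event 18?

1

[1] timeout(2) → N2(cand t1 [-])
[2] deliver 2→1 → N1(foll t1 [-])
[3] deliver 1→2 → ∅
[4] deliver 2→0 → N0(foll t1 [-])
[5] deliver 0→2 → N2(lead t1 [-])
[6] propose(2,'r') → N2(lead t1 [r])
[7] deliver 2→0 → N0(foll t1 [r])
[8] deliver 0→2 → ∅
[9] deliver 2→4 → N4(foll t1 [-])
[10] deliver 4→2 → ∅
[11] timeout(0) → N0(cand t2 [r])
[12] deliver 2→0 → ∅
[13] propose(2,'z') → N2(lead t1 [r,z])
[14] deliver 2→4 → N4(foll t1 [r])
[15] deliver 4→2 → ∅
[16] deliver 2→1 → N1(foll t1 [r])
[17] deliver 1→2 → ∅
[18] crash(4) → N4(✗foll t1 [r])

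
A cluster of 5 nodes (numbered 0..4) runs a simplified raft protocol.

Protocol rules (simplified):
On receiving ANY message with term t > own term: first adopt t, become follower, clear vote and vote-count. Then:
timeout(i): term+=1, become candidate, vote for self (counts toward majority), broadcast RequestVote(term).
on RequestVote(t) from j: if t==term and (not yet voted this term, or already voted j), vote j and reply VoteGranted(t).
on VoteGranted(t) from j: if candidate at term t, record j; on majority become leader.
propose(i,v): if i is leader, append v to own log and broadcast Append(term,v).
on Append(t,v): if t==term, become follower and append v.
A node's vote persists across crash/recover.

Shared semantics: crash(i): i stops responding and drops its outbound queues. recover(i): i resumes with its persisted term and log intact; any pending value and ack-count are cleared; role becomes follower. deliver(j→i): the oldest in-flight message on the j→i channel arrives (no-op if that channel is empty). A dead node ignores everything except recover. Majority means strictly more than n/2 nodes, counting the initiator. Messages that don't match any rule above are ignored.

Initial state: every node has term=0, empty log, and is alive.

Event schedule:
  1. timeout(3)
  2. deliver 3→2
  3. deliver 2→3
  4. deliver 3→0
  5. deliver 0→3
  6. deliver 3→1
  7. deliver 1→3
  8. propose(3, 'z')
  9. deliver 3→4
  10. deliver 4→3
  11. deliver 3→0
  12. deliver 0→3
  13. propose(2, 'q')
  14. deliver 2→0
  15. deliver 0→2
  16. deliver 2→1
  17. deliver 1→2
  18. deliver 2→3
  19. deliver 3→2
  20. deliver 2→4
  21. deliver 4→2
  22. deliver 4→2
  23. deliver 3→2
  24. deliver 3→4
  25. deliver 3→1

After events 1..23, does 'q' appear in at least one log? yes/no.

no

step 1 timeout(3): 3={cand,t=1,log=-}
step 2 deliver 3→2: 2={foll,t=1,log=-}
step 3 deliver 2→3: —
step 4 deliver 3→0: 0={foll,t=1,log=-}
step 5 deliver 0→3: 3={lead,t=1,log=-}
step 6 deliver 3→1: 1={foll,t=1,log=-}
step 7 deliver 1→3: —
step 8 propose(3,'z'): 3={lead,t=1,log=z}
step 9 deliver 3→4: 4={foll,t=1,log=-}
step 10 deliver 4→3: —
step 11 deliver 3→0: 0={foll,t=1,log=z}
step 12 deliver 0→3: —
step 13 propose(2,'q'): —
step 14 deliver 2→0: —
step 15 deliver 0→2: —
step 16 deliver 2→1: —
step 17 deliver 1→2: —
step 18 deliver 2→3: —
step 19 deliver 3→2: 2={foll,t=1,log=z}
step 20 deliver 2→4: —
step 21 deliver 4→2: —
step 22 deliver 4→2: —
step 23 deliver 3→2: —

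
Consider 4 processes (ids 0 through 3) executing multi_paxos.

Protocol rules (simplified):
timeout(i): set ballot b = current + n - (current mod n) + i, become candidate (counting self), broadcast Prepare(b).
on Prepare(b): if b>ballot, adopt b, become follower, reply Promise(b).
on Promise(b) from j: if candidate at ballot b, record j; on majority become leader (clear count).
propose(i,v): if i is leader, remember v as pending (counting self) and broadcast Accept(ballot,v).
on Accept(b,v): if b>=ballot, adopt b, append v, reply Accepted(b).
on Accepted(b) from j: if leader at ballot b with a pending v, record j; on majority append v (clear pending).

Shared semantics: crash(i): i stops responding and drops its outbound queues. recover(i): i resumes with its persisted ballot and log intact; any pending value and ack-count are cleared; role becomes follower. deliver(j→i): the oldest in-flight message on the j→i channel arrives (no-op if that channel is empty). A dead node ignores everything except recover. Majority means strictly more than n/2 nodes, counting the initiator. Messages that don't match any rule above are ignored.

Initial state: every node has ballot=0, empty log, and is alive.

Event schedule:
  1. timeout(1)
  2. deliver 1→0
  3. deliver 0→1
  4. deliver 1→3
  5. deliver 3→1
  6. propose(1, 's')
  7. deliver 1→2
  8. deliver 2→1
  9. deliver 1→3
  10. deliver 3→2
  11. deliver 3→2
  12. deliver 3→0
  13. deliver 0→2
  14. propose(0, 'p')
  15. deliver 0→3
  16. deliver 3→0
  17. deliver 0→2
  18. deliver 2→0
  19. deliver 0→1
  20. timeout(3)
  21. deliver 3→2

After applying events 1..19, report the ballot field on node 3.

5

[1] timeout(1) → N1(cand b5 [-])
[2] deliver 1→0 → N0(foll b5 [-])
[3] deliver 0→1 → ∅
[4] deliver 1→3 → N3(foll b5 [-])
[5] deliver 3→1 → N1(lead b5 [-])
[6] propose(1,'s') → ∅
[7] deliver 1→2 → N2(foll b5 [-])
[8] deliver 2→1 → ∅
[9] deliver 1→3 → N3(foll b5 [s])
[10] deliver 3→2 → ∅
[11] deliver 3→2 → ∅
[12] deliver 3→0 → ∅
[13] deliver 0→2 → ∅
[14] propose(0,'p') → ∅
[15] deliver 0→3 → ∅
[16] deliver 3→0 → ∅
[17] deliver 0→2 → ∅
[18] deliver 2→0 → ∅
[19] deliver 0→1 → ∅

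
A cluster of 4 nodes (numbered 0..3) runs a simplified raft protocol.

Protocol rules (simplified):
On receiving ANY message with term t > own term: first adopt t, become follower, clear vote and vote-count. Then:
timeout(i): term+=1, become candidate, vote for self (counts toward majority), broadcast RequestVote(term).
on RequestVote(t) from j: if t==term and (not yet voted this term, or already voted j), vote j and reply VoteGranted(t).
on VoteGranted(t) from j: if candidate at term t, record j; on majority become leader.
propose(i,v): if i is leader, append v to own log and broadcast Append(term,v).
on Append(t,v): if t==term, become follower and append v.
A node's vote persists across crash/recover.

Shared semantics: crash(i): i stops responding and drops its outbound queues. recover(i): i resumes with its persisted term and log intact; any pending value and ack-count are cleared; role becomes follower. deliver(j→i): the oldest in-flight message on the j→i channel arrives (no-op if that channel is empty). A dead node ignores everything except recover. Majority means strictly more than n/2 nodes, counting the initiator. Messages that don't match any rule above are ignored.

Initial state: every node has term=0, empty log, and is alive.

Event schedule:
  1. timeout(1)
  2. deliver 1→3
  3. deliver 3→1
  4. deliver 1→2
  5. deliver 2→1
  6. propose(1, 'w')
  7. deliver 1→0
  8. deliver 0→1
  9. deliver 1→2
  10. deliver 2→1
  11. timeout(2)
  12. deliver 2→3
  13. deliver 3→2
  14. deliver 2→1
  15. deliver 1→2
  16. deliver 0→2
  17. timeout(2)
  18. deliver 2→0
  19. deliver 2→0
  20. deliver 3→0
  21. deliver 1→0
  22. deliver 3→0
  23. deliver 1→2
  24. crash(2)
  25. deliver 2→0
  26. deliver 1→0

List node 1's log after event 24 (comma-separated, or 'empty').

w

step 1 timeout(1): 1={cand,t=1,log=-}
step 2 deliver 1→3: 3={foll,t=1,log=-}
step 3 deliver 3→1: —
step 4 deliver 1→2: 2={foll,t=1,log=-}
step 5 deliver 2→1: 1={lead,t=1,log=-}
step 6 propose(1,'w'): 1={lead,t=1,log=w}
step 7 deliver 1→0: 0={foll,t=1,log=-}
step 8 deliver 0→1: —
step 9 deliver 1→2: 2={foll,t=1,log=w}
step 10 deliver 2→1: —
step 11 timeout(2): 2={cand,t=2,log=w}
step 12 deliver 2→3: 3={foll,t=2,log=-}
step 13 deliver 3→2: —
step 14 deliver 2→1: 1={foll,t=2,log=w}
step 15 deliver 1→2: 2={lead,t=2,log=w}
step 16 deliver 0→2: —
step 17 timeout(2): 2={cand,t=3,log=w}
step 18 deliver 2→0: 0={foll,t=2,log=-}
step 19 deliver 2→0: 0={foll,t=3,log=-}
step 20 deliver 3→0: —
step 21 deliver 1→0: —
step 22 deliver 3→0: —
step 23 deliver 1→2: —
step 24 crash(2): 2={✗cand,t=3,log=w}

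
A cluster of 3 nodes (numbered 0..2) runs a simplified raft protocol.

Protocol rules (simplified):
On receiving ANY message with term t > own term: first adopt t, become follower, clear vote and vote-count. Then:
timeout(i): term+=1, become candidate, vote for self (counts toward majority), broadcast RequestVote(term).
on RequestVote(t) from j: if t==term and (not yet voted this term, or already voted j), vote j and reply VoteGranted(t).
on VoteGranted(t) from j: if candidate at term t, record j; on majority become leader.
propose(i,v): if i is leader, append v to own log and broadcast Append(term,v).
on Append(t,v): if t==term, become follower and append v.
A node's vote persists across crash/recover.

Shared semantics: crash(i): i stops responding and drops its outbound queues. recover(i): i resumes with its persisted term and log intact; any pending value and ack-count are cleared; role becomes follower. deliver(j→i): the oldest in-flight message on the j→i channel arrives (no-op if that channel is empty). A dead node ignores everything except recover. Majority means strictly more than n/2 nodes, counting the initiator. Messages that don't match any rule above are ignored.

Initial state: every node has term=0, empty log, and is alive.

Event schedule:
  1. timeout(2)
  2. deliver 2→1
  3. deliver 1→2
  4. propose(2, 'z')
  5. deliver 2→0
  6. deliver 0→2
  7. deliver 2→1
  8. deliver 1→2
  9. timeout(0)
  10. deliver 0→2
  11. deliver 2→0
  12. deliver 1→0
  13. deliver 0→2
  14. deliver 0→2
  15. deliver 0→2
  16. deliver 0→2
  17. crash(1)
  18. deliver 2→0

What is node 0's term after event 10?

2

e1 timeout(2): 2[cand,t=1,-]
e2 deliver 2→1: 1[foll,t=1,-]
e3 deliver 1→2: 2[lead,t=1,-]
e4 propose(2,'z'): 2[lead,t=1,z]
e5 deliver 2→0: 0[foll,t=1,-]
e6 deliver 0→2: ·
e7 deliver 2→1: 1[foll,t=1,z]
e8 deliver 1→2: ·
e9 timeout(0): 0[cand,t=2,-]
e10 deliver 0→2: 2[foll,t=2,z]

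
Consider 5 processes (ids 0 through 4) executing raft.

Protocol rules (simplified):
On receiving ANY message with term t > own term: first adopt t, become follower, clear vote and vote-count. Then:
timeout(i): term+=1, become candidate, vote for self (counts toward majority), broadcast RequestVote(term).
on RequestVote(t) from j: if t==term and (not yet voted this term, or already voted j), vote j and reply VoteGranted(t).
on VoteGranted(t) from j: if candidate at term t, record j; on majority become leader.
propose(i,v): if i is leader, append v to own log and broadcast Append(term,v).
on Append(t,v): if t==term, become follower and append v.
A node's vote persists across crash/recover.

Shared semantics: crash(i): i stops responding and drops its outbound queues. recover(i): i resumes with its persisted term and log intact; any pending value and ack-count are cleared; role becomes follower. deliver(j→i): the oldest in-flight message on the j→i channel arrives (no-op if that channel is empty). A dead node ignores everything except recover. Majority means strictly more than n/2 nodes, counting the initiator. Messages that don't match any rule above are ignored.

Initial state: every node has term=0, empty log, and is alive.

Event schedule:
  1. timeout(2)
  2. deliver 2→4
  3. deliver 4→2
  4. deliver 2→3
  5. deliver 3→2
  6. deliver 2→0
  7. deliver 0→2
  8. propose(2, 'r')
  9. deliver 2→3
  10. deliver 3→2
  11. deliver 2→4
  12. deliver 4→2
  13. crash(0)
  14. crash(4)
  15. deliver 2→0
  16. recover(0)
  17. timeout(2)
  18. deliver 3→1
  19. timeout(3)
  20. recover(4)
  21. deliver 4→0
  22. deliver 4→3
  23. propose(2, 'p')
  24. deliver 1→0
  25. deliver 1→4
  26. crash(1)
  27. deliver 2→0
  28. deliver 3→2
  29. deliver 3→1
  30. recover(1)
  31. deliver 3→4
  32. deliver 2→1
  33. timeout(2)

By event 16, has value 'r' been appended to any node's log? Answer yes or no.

step 1 timeout(2): 2={cand,t=1,log=-}
step 2 deliver 2→4: 4={foll,t=1,log=-}
step 3 deliver 4→2: —
step 4 deliver 2→3: 3={foll,t=1,log=-}
step 5 deliver 3→2: 2={lead,t=1,log=-}
step 6 deliver 2→0: 0={foll,t=1,log=-}
step 7 deliver 0→2: —
step 8 propose(2,'r'): 2={lead,t=1,log=r}
step 9 deliver 2→3: 3={foll,t=1,log=r}
step 10 deliver 3→2: —
step 11 deliver 2→4: 4={foll,t=1,log=r}
step 12 deliver 4→2: —
step 13 crash(0): 0={✗foll,t=1,log=-}
step 14 crash(4): 4={✗foll,t=1,log=r}
step 15 deliver 2→0: —
step 16 recover(0): 0={foll,t=1,log=-}

yes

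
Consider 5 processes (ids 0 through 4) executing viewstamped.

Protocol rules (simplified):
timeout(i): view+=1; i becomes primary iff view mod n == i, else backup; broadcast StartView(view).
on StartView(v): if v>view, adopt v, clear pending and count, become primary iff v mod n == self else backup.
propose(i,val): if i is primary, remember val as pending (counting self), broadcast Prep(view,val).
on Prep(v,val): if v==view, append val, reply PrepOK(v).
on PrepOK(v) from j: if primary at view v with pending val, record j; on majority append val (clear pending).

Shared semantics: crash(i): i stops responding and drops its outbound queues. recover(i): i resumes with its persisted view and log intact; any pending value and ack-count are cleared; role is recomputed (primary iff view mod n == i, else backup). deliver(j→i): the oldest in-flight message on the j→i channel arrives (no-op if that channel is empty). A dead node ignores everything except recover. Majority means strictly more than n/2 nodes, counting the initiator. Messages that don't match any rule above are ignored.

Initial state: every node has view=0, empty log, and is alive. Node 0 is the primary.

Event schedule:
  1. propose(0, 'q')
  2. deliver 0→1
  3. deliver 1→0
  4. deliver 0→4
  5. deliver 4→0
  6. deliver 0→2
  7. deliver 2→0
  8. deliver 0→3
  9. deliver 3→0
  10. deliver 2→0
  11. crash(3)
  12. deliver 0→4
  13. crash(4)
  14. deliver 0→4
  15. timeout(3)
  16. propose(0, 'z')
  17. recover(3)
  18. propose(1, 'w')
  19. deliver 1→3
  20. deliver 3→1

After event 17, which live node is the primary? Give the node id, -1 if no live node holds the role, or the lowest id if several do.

0

[1] propose(0,'q') → ∅
[2] deliver 0→1 → N1(back v0 [q])
[3] deliver 1→0 → ∅
[4] deliver 0→4 → N4(back v0 [q])
[5] deliver 4→0 → N0(prim v0 [q])
[6] deliver 0→2 → N2(back v0 [q])
[7] deliver 2→0 → ∅
[8] deliver 0→3 → N3(back v0 [q])
[9] deliver 3→0 → ∅
[10] deliver 2→0 → ∅
[11] crash(3) → N3(✗back v0 [q])
[12] deliver 0→4 → ∅
[13] crash(4) → N4(✗back v0 [q])
[14] deliver 0→4 → ∅
[15] timeout(3) → ∅
[16] propose(0,'z') → ∅
[17] recover(3) → N3(back v0 [q])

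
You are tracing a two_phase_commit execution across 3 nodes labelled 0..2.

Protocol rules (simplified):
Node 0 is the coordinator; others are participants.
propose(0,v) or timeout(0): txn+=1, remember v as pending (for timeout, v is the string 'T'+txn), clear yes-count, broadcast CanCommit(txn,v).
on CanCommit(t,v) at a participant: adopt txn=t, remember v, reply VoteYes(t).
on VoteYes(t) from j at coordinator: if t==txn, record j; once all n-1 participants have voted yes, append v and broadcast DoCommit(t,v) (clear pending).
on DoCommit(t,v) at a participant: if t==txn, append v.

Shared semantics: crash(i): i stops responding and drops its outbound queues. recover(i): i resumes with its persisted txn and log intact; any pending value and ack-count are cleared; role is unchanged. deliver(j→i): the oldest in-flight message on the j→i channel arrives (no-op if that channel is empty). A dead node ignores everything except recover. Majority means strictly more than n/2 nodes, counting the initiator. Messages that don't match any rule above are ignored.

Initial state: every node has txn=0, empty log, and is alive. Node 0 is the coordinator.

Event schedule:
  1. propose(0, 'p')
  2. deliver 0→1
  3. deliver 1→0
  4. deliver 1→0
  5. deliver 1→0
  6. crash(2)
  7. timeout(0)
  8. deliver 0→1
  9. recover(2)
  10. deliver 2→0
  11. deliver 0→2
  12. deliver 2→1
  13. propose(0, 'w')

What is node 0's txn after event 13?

after 1 — propose(0,'p'): n0:coor/t1/[-]
after 2 — deliver 0→1: n1:part/t1/[-]
after 3 — deliver 1→0: ·
after 4 — deliver 1→0: ·
after 5 — deliver 1→0: ·
after 6 — crash(2): n2:✗part/t0/[-]
after 7 — timeout(0): n0:coor/t2/[-]
after 8 — deliver 0→1: n1:part/t2/[-]
after 9 — recover(2): n2:part/t0/[-]
after 10 — deliver 2→0: ·
after 11 — deliver 0→2: n2:part/t1/[-]
after 12 — deliver 2→1: ·
after 13 — propose(0,'w'): n0:coor/t3/[-]

3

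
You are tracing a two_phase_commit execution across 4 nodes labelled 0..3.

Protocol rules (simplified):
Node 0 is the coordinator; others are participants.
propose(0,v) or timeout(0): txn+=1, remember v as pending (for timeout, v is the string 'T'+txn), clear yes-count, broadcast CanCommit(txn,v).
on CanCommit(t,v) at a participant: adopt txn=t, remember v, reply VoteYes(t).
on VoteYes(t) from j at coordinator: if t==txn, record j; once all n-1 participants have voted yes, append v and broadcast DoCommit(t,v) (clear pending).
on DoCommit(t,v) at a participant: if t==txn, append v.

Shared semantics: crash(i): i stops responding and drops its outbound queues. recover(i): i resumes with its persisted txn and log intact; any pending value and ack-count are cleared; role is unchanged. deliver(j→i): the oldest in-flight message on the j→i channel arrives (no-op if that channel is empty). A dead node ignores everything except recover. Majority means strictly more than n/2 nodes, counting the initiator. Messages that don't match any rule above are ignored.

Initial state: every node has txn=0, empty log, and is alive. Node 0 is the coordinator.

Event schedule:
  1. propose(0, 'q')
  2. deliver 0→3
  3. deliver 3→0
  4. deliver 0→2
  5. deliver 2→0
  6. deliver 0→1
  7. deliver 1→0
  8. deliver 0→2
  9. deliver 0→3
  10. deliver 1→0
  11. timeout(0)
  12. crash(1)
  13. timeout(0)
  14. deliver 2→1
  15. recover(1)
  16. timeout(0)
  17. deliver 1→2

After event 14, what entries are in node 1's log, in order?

empty

e1 propose(0,'q'): 0[coor,t=1,-]
e2 deliver 0→3: 3[part,t=1,-]
e3 deliver 3→0: ·
e4 deliver 0→2: 2[part,t=1,-]
e5 deliver 2→0: ·
e6 deliver 0→1: 1[part,t=1,-]
e7 deliver 1→0: 0[coor,t=1,q]
e8 deliver 0→2: 2[part,t=1,q]
e9 deliver 0→3: 3[part,t=1,q]
e10 deliver 1→0: ·
e11 timeout(0): 0[coor,t=2,q]
e12 crash(1): 1[✗part,t=1,-]
e13 timeout(0): 0[coor,t=3,q]
e14 deliver 2→1: ·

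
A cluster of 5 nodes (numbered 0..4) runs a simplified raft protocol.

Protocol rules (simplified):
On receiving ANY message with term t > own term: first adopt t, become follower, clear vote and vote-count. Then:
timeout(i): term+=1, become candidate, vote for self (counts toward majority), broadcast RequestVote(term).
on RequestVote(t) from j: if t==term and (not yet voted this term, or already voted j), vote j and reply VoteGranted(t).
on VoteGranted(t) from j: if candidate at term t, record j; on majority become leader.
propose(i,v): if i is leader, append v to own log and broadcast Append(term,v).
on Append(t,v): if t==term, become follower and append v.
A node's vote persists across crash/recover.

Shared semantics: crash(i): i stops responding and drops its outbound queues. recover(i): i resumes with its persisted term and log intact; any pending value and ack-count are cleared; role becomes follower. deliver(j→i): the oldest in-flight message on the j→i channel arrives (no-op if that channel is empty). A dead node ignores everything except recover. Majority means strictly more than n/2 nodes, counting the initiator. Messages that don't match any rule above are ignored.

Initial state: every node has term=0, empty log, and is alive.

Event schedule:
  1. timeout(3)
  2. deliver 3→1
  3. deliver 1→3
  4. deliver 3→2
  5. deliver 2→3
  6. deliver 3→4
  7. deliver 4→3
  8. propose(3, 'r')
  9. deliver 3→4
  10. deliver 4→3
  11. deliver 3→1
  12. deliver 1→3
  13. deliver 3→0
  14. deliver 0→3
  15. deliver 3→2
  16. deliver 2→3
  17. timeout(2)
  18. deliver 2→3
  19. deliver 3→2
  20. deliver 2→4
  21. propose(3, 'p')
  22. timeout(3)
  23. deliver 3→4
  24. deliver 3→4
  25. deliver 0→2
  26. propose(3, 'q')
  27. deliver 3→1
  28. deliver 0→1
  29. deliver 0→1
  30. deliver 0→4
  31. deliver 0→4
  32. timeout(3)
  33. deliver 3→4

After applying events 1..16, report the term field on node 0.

1

[1] timeout(3) → N3(cand t1 [-])
[2] deliver 3→1 → N1(foll t1 [-])
[3] deliver 1→3 → ∅
[4] deliver 3→2 → N2(foll t1 [-])
[5] deliver 2→3 → N3(lead t1 [-])
[6] deliver 3→4 → N4(foll t1 [-])
[7] deliver 4→3 → ∅
[8] propose(3,'r') → N3(lead t1 [r])
[9] deliver 3→4 → N4(foll t1 [r])
[10] deliver 4→3 → ∅
[11] deliver 3→1 → N1(foll t1 [r])
[12] deliver 1→3 → ∅
[13] deliver 3→0 → N0(foll t1 [-])
[14] deliver 0→3 → ∅
[15] deliver 3→2 → N2(foll t1 [r])
[16] deliver 2→3 → ∅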